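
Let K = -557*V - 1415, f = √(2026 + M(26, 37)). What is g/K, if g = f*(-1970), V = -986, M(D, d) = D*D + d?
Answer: -1970*√2739/547787 ≈ -0.18821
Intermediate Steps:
M(D, d) = d + D² (M(D, d) = D² + d = d + D²)
f = √2739 (f = √(2026 + (37 + 26²)) = √(2026 + (37 + 676)) = √(2026 + 713) = √2739 ≈ 52.335)
K = 547787 (K = -557*(-986) - 1415 = 549202 - 1415 = 547787)
g = -1970*√2739 (g = √2739*(-1970) = -1970*√2739 ≈ -1.0310e+5)
g/K = -1970*√2739/547787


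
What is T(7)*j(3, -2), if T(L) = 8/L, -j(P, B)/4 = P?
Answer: -96/7 ≈ -13.714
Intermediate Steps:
j(P, B) = -4*P
T(7)*j(3, -2) = (8/7)*(-4*3) = (8*(1/7))*(-12) = (8/7)*(-12) = -96/7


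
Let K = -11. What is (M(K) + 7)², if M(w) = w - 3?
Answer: 49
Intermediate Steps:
M(w) = -3 + w
(M(K) + 7)² = ((-3 - 11) + 7)² = (-14 + 7)² = (-7)² = 49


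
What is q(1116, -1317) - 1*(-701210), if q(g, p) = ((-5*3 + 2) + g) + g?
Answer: 703429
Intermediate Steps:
q(g, p) = -13 + 2*g (q(g, p) = ((-15 + 2) + g) + g = (-13 + g) + g = -13 + 2*g)
q(1116, -1317) - 1*(-701210) = (-13 + 2*1116) - 1*(-701210) = (-13 + 2232) + 701210 = 2219 + 701210 = 703429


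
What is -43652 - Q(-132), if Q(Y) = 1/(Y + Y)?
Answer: -11524127/264 ≈ -43652.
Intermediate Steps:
Q(Y) = 1/(2*Y)
-43652 - Q(-132) = -43652 - 1/(2*(-132)) = -43652 - (-1)/(2*132) = -43652 - 1*(-1/264) = -43652 + 1/264 = -11524127/264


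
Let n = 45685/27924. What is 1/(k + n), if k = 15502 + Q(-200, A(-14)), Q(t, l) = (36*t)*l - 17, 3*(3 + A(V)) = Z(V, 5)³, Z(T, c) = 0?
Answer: 27924/1035607225 ≈ 2.6964e-5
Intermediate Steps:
n = 45685/27924 (n = 45685*(1/27924) = 45685/27924 ≈ 1.6360)
A(V) = -3 (A(V) = -3 + (⅓)*0³ = -3 + (⅓)*0 = -3 + 0 = -3)
Q(t, l) = -17 + 36*l*t (Q(t, l) = 36*l*t - 17 = -17 + 36*l*t)
k = 37085 (k = 15502 + (-17 + 36*(-3)*(-200)) = 15502 + (-17 + 21600) = 15502 + 21583 = 37085)
1/(k + n) = 1/(37085 + 45685/27924) = 1/(1035607225/27924) = 27924/1035607225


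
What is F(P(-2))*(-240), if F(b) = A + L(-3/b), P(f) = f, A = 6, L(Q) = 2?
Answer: -1920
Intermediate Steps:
F(b) = 8 (F(b) = 6 + 2 = 8)
F(P(-2))*(-240) = 8*(-240) = -1920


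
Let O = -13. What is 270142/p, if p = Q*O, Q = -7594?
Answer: 135071/49361 ≈ 2.7364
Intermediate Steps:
p = 98722 (p = -7594*(-13) = 98722)
270142/p = 270142/98722 = 270142*(1/98722) = 135071/49361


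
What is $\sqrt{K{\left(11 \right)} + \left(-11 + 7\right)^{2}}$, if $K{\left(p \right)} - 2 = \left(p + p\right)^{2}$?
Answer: $\sqrt{502} \approx 22.405$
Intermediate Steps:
$K{\left(p \right)} = 2 + 4 p^{2}$ ($K{\left(p \right)} = 2 + \left(p + p\right)^{2} = 2 + \left(2 p\right)^{2} = 2 + 4 p^{2}$)
$\sqrt{K{\left(11 \right)} + \left(-11 + 7\right)^{2}} = \sqrt{\left(2 + 4 \cdot 11^{2}\right) + \left(-11 + 7\right)^{2}} = \sqrt{\left(2 + 4 \cdot 121\right) + \left(-4\right)^{2}} = \sqrt{\left(2 + 484\right) + 16} = \sqrt{486 + 16} = \sqrt{502}$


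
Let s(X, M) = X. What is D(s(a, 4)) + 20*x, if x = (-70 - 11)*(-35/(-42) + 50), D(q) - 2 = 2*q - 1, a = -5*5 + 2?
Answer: -82395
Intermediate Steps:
a = -23 (a = -25 + 2 = -23)
D(q) = 1 + 2*q (D(q) = 2 + (2*q - 1) = 2 + (-1 + 2*q) = 1 + 2*q)
x = -8235/2 (x = -81*(-35*(-1/42) + 50) = -81*(⅚ + 50) = -81*305/6 = -8235/2 ≈ -4117.5)
D(s(a, 4)) + 20*x = (1 + 2*(-23)) + 20*(-8235/2) = (1 - 46) - 82350 = -45 - 82350 = -82395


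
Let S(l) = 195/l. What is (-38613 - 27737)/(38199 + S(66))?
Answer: -1459700/840443 ≈ -1.7368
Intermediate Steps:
(-38613 - 27737)/(38199 + S(66)) = (-38613 - 27737)/(38199 + 195/66) = -66350/(38199 + 195*(1/66)) = -66350/(38199 + 65/22) = -66350/840443/22 = -66350*22/840443 = -1459700/840443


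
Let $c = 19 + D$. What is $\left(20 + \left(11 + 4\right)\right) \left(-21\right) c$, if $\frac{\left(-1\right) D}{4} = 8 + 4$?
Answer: $21315$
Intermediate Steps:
$D = -48$ ($D = - 4 \left(8 + 4\right) = \left(-4\right) 12 = -48$)
$c = -29$ ($c = 19 - 48 = -29$)
$\left(20 + \left(11 + 4\right)\right) \left(-21\right) c = \left(20 + \left(11 + 4\right)\right) \left(-21\right) \left(-29\right) = \left(20 + 15\right) \left(-21\right) \left(-29\right) = 35 \left(-21\right) \left(-29\right) = \left(-735\right) \left(-29\right) = 21315$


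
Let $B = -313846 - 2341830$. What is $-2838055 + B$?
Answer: $-5493731$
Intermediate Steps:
$B = -2655676$
$-2838055 + B = -2838055 - 2655676 = -5493731$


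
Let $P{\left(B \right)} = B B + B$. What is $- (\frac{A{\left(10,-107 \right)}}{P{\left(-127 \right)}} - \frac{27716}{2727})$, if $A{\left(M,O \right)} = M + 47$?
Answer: $\frac{49261777}{4848606} \approx 10.16$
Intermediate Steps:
$A{\left(M,O \right)} = 47 + M$
$P{\left(B \right)} = B + B^{2}$ ($P{\left(B \right)} = B^{2} + B = B + B^{2}$)
$- (\frac{A{\left(10,-107 \right)}}{P{\left(-127 \right)}} - \frac{27716}{2727}) = - (\frac{47 + 10}{\left(-127\right) \left(1 - 127\right)} - \frac{27716}{2727}) = - (\frac{57}{\left(-127\right) \left(-126\right)} - \frac{27716}{2727}) = - (\frac{57}{16002} - \frac{27716}{2727}) = - (57 \cdot \frac{1}{16002} - \frac{27716}{2727}) = - (\frac{19}{5334} - \frac{27716}{2727}) = \left(-1\right) \left(- \frac{49261777}{4848606}\right) = \frac{49261777}{4848606}$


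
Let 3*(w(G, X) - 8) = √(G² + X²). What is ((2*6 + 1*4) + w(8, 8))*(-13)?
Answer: -312 - 104*√2/3 ≈ -361.03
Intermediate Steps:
w(G, X) = 8 + √(G² + X²)/3
((2*6 + 1*4) + w(8, 8))*(-13) = ((2*6 + 1*4) + (8 + √(8² + 8²)/3))*(-13) = ((12 + 4) + (8 + √(64 + 64)/3))*(-13) = (16 + (8 + √128/3))*(-13) = (16 + (8 + (8*√2)/3))*(-13) = (16 + (8 + 8*√2/3))*(-13) = (24 + 8*√2/3)*(-13) = -312 - 104*√2/3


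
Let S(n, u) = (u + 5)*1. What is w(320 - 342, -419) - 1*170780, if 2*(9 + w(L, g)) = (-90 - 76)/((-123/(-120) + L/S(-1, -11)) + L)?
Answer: -354718793/2077 ≈ -1.7078e+5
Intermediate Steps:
S(n, u) = 5 + u (S(n, u) = (5 + u)*1 = 5 + u)
w(L, g) = -9 - 83/(41/40 + 5*L/6) (w(L, g) = -9 + ((-90 - 76)/((-123/(-120) + L/(5 - 11)) + L))/2 = -9 + (-166/((-123*(-1/120) + L/(-6)) + L))/2 = -9 + (-166/((41/40 + L*(-1/6)) + L))/2 = -9 + (-166/((41/40 - L/6) + L))/2 = -9 + (-166/(41/40 + 5*L/6))/2 = -9 - 83/(41/40 + 5*L/6))
w(320 - 342, -419) - 1*170780 = 3*(3689 + 300*(320 - 342))/(-123 - 100*(320 - 342)) - 1*170780 = 3*(3689 + 300*(-22))/(-123 - 100*(-22)) - 170780 = 3*(3689 - 6600)/(-123 + 2200) - 170780 = 3*(-2911)/2077 - 170780 = 3*(1/2077)*(-2911) - 170780 = -8733/2077 - 170780 = -354718793/2077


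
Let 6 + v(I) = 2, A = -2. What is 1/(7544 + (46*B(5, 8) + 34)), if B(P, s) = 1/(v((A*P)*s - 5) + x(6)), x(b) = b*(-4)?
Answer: 14/106069 ≈ 0.00013199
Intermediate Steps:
v(I) = -4 (v(I) = -6 + 2 = -4)
x(b) = -4*b
B(P, s) = -1/28 (B(P, s) = 1/(-4 - 4*6) = 1/(-4 - 24) = 1/(-28) = -1/28)
1/(7544 + (46*B(5, 8) + 34)) = 1/(7544 + (46*(-1/28) + 34)) = 1/(7544 + (-23/14 + 34)) = 1/(7544 + 453/14) = 1/(106069/14) = 14/106069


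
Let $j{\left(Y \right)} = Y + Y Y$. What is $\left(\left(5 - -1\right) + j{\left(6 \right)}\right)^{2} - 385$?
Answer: $1919$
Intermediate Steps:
$j{\left(Y \right)} = Y + Y^{2}$
$\left(\left(5 - -1\right) + j{\left(6 \right)}\right)^{2} - 385 = \left(\left(5 - -1\right) + 6 \left(1 + 6\right)\right)^{2} - 385 = \left(\left(5 + 1\right) + 6 \cdot 7\right)^{2} - 385 = \left(6 + 42\right)^{2} - 385 = 48^{2} - 385 = 2304 - 385 = 1919$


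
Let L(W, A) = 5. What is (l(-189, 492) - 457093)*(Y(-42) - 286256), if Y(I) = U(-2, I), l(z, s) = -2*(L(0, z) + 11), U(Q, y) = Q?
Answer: 130855688250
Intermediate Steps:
l(z, s) = -32 (l(z, s) = -2*(5 + 11) = -2*16 = -32)
Y(I) = -2
(l(-189, 492) - 457093)*(Y(-42) - 286256) = (-32 - 457093)*(-2 - 286256) = -457125*(-286258) = 130855688250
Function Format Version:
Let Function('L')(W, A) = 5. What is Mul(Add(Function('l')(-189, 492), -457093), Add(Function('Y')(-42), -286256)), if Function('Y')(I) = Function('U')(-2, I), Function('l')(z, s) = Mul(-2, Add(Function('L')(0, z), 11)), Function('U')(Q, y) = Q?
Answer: 130855688250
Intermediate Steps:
Function('l')(z, s) = -32 (Function('l')(z, s) = Mul(-2, Add(5, 11)) = Mul(-2, 16) = -32)
Function('Y')(I) = -2
Mul(Add(Function('l')(-189, 492), -457093), Add(Function('Y')(-42), -286256)) = Mul(Add(-32, -457093), Add(-2, -286256)) = Mul(-457125, -286258) = 130855688250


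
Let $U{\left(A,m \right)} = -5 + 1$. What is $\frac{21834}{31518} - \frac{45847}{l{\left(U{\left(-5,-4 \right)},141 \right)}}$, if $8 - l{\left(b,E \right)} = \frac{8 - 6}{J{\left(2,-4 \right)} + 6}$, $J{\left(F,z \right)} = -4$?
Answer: $- \frac{80269606}{12257} \approx -6548.9$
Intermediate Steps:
$U{\left(A,m \right)} = -4$
$l{\left(b,E \right)} = 7$ ($l{\left(b,E \right)} = 8 - \frac{8 - 6}{-4 + 6} = 8 - \frac{1}{2} \cdot 2 = 8 - 1 = 7$)
$\frac{21834}{31518} - \frac{45847}{l{\left(U{\left(-5,-4 \right)},141 \right)}} = \frac{21834}{31518} - \frac{45847}{7} = 21834 \cdot \frac{1}{31518} - \frac{45847}{7} = \frac{1213}{1751} - \frac{45847}{7} = - \frac{80269606}{12257}$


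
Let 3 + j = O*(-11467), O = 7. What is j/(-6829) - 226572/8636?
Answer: -213507799/14743811 ≈ -14.481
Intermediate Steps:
j = -80272 (j = -3 + 7*(-11467) = -3 - 80269 = -80272)
j/(-6829) - 226572/8636 = -80272/(-6829) - 226572/8636 = -80272*(-1/6829) - 226572*1/8636 = 80272/6829 - 56643/2159 = -213507799/14743811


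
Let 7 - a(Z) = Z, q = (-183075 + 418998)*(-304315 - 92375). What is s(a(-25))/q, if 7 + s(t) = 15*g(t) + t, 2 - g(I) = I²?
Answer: 3061/18717658974 ≈ 1.6354e-7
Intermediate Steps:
q = -93588294870 (q = 235923*(-396690) = -93588294870)
a(Z) = 7 - Z
g(I) = 2 - I²
s(t) = 23 + t - 15*t² (s(t) = -7 + (15*(2 - t²) + t) = -7 + ((30 - 15*t²) + t) = -7 + (30 + t - 15*t²) = 23 + t - 15*t²)
s(a(-25))/q = (23 + (7 - 1*(-25)) - 15*(7 - 1*(-25))²)/(-93588294870) = (23 + (7 + 25) - 15*(7 + 25)²)*(-1/93588294870) = (23 + 32 - 15*32²)*(-1/93588294870) = (23 + 32 - 15*1024)*(-1/93588294870) = (23 + 32 - 15360)*(-1/93588294870) = -15305*(-1/93588294870) = 3061/18717658974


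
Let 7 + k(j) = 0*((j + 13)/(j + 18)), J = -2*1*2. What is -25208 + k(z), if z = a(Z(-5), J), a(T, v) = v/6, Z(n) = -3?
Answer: -25215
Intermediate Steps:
J = -4 (J = -2*2 = -4)
a(T, v) = v/6 (a(T, v) = v*(⅙) = v/6)
z = -⅔ (z = (⅙)*(-4) = -⅔ ≈ -0.66667)
k(j) = -7 (k(j) = -7 + 0*((j + 13)/(j + 18)) = -7 + 0*((13 + j)/(18 + j)) = -7 + 0 = -7)
-25208 + k(z) = -25208 - 7 = -25215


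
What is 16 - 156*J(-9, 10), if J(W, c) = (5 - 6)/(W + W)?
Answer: 22/3 ≈ 7.3333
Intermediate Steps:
J(W, c) = -1/(2*W)
16 - 156*J(-9, 10) = 16 - (-78)/(-9) = 16 - (-78)*(-1)/9 = 16 - 156*1/18 = 16 - 26/3 = 22/3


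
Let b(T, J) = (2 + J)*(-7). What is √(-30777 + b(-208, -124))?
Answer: I*√29923 ≈ 172.98*I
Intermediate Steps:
b(T, J) = -14 - 7*J
√(-30777 + b(-208, -124)) = √(-30777 + (-14 - 7*(-124))) = √(-30777 + (-14 + 868)) = √(-30777 + 854) = √(-29923) = I*√29923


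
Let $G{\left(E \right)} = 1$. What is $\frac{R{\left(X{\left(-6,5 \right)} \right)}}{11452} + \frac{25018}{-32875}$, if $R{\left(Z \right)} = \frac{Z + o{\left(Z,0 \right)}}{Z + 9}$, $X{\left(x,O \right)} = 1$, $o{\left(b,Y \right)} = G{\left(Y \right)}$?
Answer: $- \frac{286499561}{376484500} \approx -0.76099$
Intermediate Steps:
$o{\left(b,Y \right)} = 1$
$R{\left(Z \right)} = \frac{1 + Z}{9 + Z}$ ($R{\left(Z \right)} = \frac{Z + 1}{Z + 9} = \frac{1 + Z}{9 + Z}$)
$\frac{R{\left(X{\left(-6,5 \right)} \right)}}{11452} + \frac{25018}{-32875} = \frac{\frac{1}{9 + 1} \left(1 + 1\right)}{11452} + \frac{25018}{-32875} = \frac{1}{10} \cdot 2 \cdot \frac{1}{11452} + 25018 \left(- \frac{1}{32875}\right) = \frac{1}{10} \cdot 2 \cdot \frac{1}{11452} - \frac{25018}{32875} = \frac{1}{5} \cdot \frac{1}{11452} - \frac{25018}{32875} = \frac{1}{57260} - \frac{25018}{32875} = - \frac{286499561}{376484500}$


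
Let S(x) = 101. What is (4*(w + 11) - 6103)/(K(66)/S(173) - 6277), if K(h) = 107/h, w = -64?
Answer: 8419158/8368475 ≈ 1.0061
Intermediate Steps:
(4*(w + 11) - 6103)/(K(66)/S(173) - 6277) = (4*(-64 + 11) - 6103)/((107/66)/101 - 6277) = (4*(-53) - 6103)/((107*(1/66))*(1/101) - 6277) = (-212 - 6103)/((107/66)*(1/101) - 6277) = -6315/(107/6666 - 6277) = -6315/(-41842375/6666) = -6315*(-6666/41842375) = 8419158/8368475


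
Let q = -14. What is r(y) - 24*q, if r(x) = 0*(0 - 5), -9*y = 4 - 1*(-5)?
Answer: 336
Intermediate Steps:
y = -1 (y = -(4 - 1*(-5))/9 = -(4 + 5)/9 = -⅑*9 = -1)
r(x) = 0 (r(x) = 0*(-5) = 0)
r(y) - 24*q = 0 - 24*(-14) = 0 + 336 = 336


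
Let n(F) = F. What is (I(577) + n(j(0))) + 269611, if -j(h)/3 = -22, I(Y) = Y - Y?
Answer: 269677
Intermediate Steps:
I(Y) = 0
j(h) = 66 (j(h) = -3*(-22) = 66)
(I(577) + n(j(0))) + 269611 = (0 + 66) + 269611 = 66 + 269611 = 269677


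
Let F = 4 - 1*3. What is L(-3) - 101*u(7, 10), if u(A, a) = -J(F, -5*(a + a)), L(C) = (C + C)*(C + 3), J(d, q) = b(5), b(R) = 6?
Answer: 606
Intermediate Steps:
F = 1 (F = 4 - 3 = 1)
J(d, q) = 6
L(C) = 2*C*(3 + C) (L(C) = (2*C)*(3 + C) = 2*C*(3 + C))
u(A, a) = -6 (u(A, a) = -1*6 = -6)
L(-3) - 101*u(7, 10) = 2*(-3)*(3 - 3) - 101*(-6) = 2*(-3)*0 + 606 = 0 + 606 = 606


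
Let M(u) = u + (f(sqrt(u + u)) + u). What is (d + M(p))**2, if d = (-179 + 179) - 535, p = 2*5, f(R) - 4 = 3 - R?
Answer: 258084 + 2032*sqrt(5) ≈ 2.6263e+5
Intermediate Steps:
f(R) = 7 - R (f(R) = 4 + (3 - R) = 7 - R)
p = 10
d = -535 (d = 0 - 535 = -535)
M(u) = 7 + 2*u - sqrt(2)*sqrt(u) (M(u) = u + ((7 - sqrt(u + u)) + u) = u + ((7 - sqrt(2*u)) + u) = u + ((7 - sqrt(2)*sqrt(u)) + u) = u + (7 + u - sqrt(2)*sqrt(u)) = 7 + 2*u - sqrt(2)*sqrt(u))
(d + M(p))**2 = (-535 + (7 + 2*10 - sqrt(2)*sqrt(10)))**2 = (-535 + (7 + 20 - 2*sqrt(5)))**2 = (-535 + (27 - 2*sqrt(5)))**2 = (-508 - 2*sqrt(5))**2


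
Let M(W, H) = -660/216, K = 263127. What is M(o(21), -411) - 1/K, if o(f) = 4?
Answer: -4824001/1578762 ≈ -3.0556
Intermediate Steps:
M(W, H) = -55/18 (M(W, H) = -660*1/216 = -55/18)
M(o(21), -411) - 1/K = -55/18 - 1/263127 = -4824001/1578762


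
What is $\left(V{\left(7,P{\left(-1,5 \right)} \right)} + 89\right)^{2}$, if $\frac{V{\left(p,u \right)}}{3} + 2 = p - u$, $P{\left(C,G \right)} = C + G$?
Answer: $8464$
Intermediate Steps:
$V{\left(p,u \right)} = -6 - 3 u + 3 p$ ($V{\left(p,u \right)} = -6 + 3 \left(p - u\right) = -6 + \left(- 3 u + 3 p\right) = -6 - 3 u + 3 p$)
$\left(V{\left(7,P{\left(-1,5 \right)} \right)} + 89\right)^{2} = \left(\left(-6 - 3 \left(-1 + 5\right) + 3 \cdot 7\right) + 89\right)^{2} = \left(\left(-6 - 12 + 21\right) + 89\right)^{2} = \left(3 + 89\right)^{2} = 92^{2} = 8464$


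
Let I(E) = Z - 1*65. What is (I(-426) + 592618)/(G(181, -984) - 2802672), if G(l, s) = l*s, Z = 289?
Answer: -98807/496796 ≈ -0.19889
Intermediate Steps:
I(E) = 224 (I(E) = 289 - 1*65 = 289 - 65 = 224)
(I(-426) + 592618)/(G(181, -984) - 2802672) = (224 + 592618)/(181*(-984) - 2802672) = 592842/(-178104 - 2802672) = 592842/(-2980776) = 592842*(-1/2980776) = -98807/496796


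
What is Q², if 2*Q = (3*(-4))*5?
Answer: 900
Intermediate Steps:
Q = -30 (Q = ((3*(-4))*5)/2 = (-12*5)/2 = (½)*(-60) = -30)
Q² = (-30)² = 900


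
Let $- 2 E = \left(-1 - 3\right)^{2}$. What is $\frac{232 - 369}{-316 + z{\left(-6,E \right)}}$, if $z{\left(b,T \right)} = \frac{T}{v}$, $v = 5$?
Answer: $\frac{685}{1588} \approx 0.43136$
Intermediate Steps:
$E = -8$ ($E = - \frac{\left(-1 - 3\right)^{2}}{2} = - \frac{\left(-4\right)^{2}}{2} = \left(- \frac{1}{2}\right) 16 = -8$)
$z{\left(b,T \right)} = \frac{T}{5}$
$\frac{232 - 369}{-316 + z{\left(-6,E \right)}} = \frac{232 - 369}{-316 + \frac{1}{5} \left(-8\right)} = - \frac{137}{-316 - \frac{8}{5}} = - \frac{137}{- \frac{1588}{5}} = \left(-137\right) \left(- \frac{5}{1588}\right) = \frac{685}{1588}$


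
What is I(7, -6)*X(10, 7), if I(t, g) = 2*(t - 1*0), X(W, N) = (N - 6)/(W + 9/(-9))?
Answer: 14/9 ≈ 1.5556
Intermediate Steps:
X(W, N) = (-6 + N)/(-1 + W) (X(W, N) = (-6 + N)/(W + 9*(-1/9)) = (-6 + N)/(W - 1) = (-6 + N)/(-1 + W))
I(t, g) = 2*t (I(t, g) = 2*(t + 0) = 2*t)
I(7, -6)*X(10, 7) = (2*7)*((-6 + 7)/(-1 + 10)) = 14*(1/9) = 14/9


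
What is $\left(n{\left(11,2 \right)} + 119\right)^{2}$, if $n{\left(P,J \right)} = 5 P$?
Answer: $30276$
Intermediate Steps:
$\left(n{\left(11,2 \right)} + 119\right)^{2} = \left(5 \cdot 11 + 119\right)^{2} = \left(55 + 119\right)^{2} = 174^{2} = 30276$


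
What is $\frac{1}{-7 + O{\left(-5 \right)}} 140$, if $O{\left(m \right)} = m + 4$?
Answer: $- \frac{35}{2} \approx -17.5$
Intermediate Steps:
$O{\left(m \right)} = 4 + m$
$\frac{1}{-7 + O{\left(-5 \right)}} 140 = \frac{1}{-7 + \left(4 - 5\right)} 140 = \frac{1}{-7 - 1} \cdot 140 = \frac{1}{-8} \cdot 140 = \left(- \frac{1}{8}\right) 140 = - \frac{35}{2}$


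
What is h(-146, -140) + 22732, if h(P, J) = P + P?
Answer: 22440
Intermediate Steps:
h(P, J) = 2*P
h(-146, -140) + 22732 = 2*(-146) + 22732 = -292 + 22732 = 22440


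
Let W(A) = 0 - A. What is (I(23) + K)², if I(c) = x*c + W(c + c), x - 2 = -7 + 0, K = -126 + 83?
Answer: 41616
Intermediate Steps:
W(A) = -A
K = -43
x = -5 (x = 2 + (-7 + 0) = 2 - 7 = -5)
I(c) = -7*c (I(c) = -5*c - (c + c) = -5*c - 2*c = -7*c)
(I(23) + K)² = (-7*23 - 43)² = (-161 - 43)² = (-204)² = 41616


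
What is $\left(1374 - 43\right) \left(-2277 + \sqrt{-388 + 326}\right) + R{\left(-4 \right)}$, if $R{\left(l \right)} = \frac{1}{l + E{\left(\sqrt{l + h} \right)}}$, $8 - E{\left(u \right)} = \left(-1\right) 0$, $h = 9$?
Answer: $- \frac{12122747}{4} + 1331 i \sqrt{62} \approx -3.0307 \cdot 10^{6} + 10480.0 i$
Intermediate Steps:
$E{\left(u \right)} = 8$ ($E{\left(u \right)} = 8 - \left(-1\right) 0 = 8 - 0 = 8 + 0 = 8$)
$R{\left(l \right)} = \frac{1}{8 + l}$ ($R{\left(l \right)} = \frac{1}{l + 8} = \frac{1}{8 + l}$)
$\left(1374 - 43\right) \left(-2277 + \sqrt{-388 + 326}\right) + R{\left(-4 \right)} = \left(1374 - 43\right) \left(-2277 + \sqrt{-388 + 326}\right) + \frac{1}{8 - 4} = 1331 \left(-2277 + \sqrt{-62}\right) + \frac{1}{4} = 1331 \left(-2277 + i \sqrt{62}\right) + \frac{1}{4} = \left(-3030687 + 1331 i \sqrt{62}\right) + \frac{1}{4} = - \frac{12122747}{4} + 1331 i \sqrt{62}$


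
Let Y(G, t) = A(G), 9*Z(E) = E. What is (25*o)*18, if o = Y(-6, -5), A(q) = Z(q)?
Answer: -300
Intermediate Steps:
Z(E) = E/9
A(q) = q/9
Y(G, t) = G/9
o = -⅔ (o = (⅑)*(-6) = -⅔ ≈ -0.66667)
(25*o)*18 = (25*(-⅔))*18 = -50/3*18 = -300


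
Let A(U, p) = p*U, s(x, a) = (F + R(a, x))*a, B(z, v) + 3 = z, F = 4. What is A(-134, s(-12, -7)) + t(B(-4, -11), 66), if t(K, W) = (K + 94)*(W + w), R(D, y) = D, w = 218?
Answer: 21894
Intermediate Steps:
B(z, v) = -3 + z
t(K, W) = (94 + K)*(218 + W) (t(K, W) = (K + 94)*(W + 218) = (94 + K)*(218 + W))
s(x, a) = a*(4 + a) (s(x, a) = (4 + a)*a = a*(4 + a))
A(U, p) = U*p
A(-134, s(-12, -7)) + t(B(-4, -11), 66) = -(-938)*(4 - 7) + (20492 + 94*66 + 218*(-3 - 4) + (-3 - 4)*66) = -(-938)*(-3) + (20492 + 6204 + 218*(-7) - 7*66) = -134*21 + (20492 + 6204 - 1526 - 462) = -2814 + 24708 = 21894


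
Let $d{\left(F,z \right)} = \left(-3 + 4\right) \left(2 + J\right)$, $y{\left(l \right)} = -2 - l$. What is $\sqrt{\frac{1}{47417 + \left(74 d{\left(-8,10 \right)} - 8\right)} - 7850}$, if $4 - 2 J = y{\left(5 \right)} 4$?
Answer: $\frac{i \sqrt{18649127837109}}{48741} \approx 88.6 i$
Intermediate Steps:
$J = 16$ ($J = 2 - \frac{\left(-2 - 5\right) 4}{2} = 2 - \frac{\left(-7\right) 4}{2} = 2 - -14 = 2 + 14 = 16$)
$d{\left(F,z \right)} = 18$ ($d{\left(F,z \right)} = \left(-3 + 4\right) \left(2 + 16\right) = 1 \cdot 18 = 18$)
$\sqrt{\frac{1}{47417 + \left(74 d{\left(-8,10 \right)} - 8\right)} - 7850} = \sqrt{\frac{1}{47417 + \left(74 \cdot 18 - 8\right)} - 7850} = \sqrt{\frac{1}{47417 + \left(1332 - 8\right)} - 7850} = \sqrt{\frac{1}{47417 + 1324} - 7850} = \sqrt{\frac{1}{48741} - 7850} = \sqrt{- \frac{382616849}{48741}} = \frac{i \sqrt{18649127837109}}{48741}$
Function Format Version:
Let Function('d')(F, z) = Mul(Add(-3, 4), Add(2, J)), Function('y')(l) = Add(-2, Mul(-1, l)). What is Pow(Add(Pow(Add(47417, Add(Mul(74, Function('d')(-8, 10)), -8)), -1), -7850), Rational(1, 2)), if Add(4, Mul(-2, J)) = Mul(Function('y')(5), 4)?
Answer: Mul(Rational(1, 48741), I, Pow(18649127837109, Rational(1, 2))) ≈ Mul(88.600, I)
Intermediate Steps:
J = 16 (J = Add(2, Mul(Rational(-1, 2), Mul(Add(-2, Mul(-1, 5)), 4))) = Add(2, Mul(Rational(-1, 2), Mul(Add(-2, -5), 4))) = Add(2, Mul(Rational(-1, 2), Mul(-7, 4))) = Add(2, Mul(Rational(-1, 2), -28)) = Add(2, 14) = 16)
Function('d')(F, z) = 18 (Function('d')(F, z) = Mul(Add(-3, 4), Add(2, 16)) = Mul(1, 18) = 18)
Pow(Add(Pow(Add(47417, Add(Mul(74, Function('d')(-8, 10)), -8)), -1), -7850), Rational(1, 2)) = Pow(Add(Pow(Add(47417, Add(Mul(74, 18), -8)), -1), -7850), Rational(1, 2)) = Pow(Add(Pow(Add(47417, Add(1332, -8)), -1), -7850), Rational(1, 2)) = Pow(Add(Pow(Add(47417, 1324), -1), -7850), Rational(1, 2)) = Pow(Add(Pow(48741, -1), -7850), Rational(1, 2)) = Pow(Add(Rational(1, 48741), -7850), Rational(1, 2)) = Pow(Rational(-382616849, 48741), Rational(1, 2)) = Mul(Rational(1, 48741), I, Pow(18649127837109, Rational(1, 2)))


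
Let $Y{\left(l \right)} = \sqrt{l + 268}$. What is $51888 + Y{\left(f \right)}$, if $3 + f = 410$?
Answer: $51888 + 15 \sqrt{3} \approx 51914.0$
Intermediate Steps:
$f = 407$ ($f = -3 + 410 = 407$)
$Y{\left(l \right)} = \sqrt{268 + l}$
$51888 + Y{\left(f \right)} = 51888 + \sqrt{268 + 407} = 51888 + \sqrt{675} = 51888 + 15 \sqrt{3}$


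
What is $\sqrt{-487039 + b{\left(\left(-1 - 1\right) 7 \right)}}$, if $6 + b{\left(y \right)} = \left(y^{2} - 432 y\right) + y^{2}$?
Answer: $i \sqrt{480605} \approx 693.26 i$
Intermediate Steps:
$b{\left(y \right)} = -6 - 432 y + 2 y^{2}$ ($b{\left(y \right)} = -6 + \left(\left(y^{2} - 432 y\right) + y^{2}\right) = -6 + \left(- 432 y + 2 y^{2}\right) = -6 - 432 y + 2 y^{2}$)
$\sqrt{-487039 + b{\left(\left(-1 - 1\right) 7 \right)}} = \sqrt{-487039 - \left(6 - 2 \cdot 49 \left(-1 - 1\right)^{2} + 432 \left(-1 - 1\right) 7\right)} = \sqrt{-487039 - \left(6 - 392 + 432 \left(-2\right) 7\right)} = \sqrt{-487039 - \left(-6042 - 392\right)} = \sqrt{-487039 + \left(-6 + 6048 + 2 \cdot 196\right)} = \sqrt{-487039 + \left(-6 + 6048 + 392\right)} = \sqrt{-487039 + 6434} = \sqrt{-480605} = i \sqrt{480605}$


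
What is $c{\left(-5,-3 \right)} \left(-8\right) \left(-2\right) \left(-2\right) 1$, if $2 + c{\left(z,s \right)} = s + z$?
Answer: $320$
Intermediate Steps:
$c{\left(z,s \right)} = -2 + s + z$ ($c{\left(z,s \right)} = -2 + \left(s + z\right) = -2 + s + z$)
$c{\left(-5,-3 \right)} \left(-8\right) \left(-2\right) \left(-2\right) 1 = \left(-2 - 3 - 5\right) \left(-8\right) \left(-2\right) \left(-2\right) 1 = \left(-10\right) \left(-8\right) 4 \cdot 1 = 80 \cdot 4 = 320$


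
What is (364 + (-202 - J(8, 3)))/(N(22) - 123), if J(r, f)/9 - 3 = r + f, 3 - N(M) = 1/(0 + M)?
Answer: -792/2641 ≈ -0.29989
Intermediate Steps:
N(M) = 3 - 1/M (N(M) = 3 - 1/(0 + M) = 3 - 1/M)
J(r, f) = 27 + 9*f + 9*r (J(r, f) = 27 + 9*(r + f) = 27 + 9*(f + r) = 27 + (9*f + 9*r) = 27 + 9*f + 9*r)
(364 + (-202 - J(8, 3)))/(N(22) - 123) = (364 + (-202 - (27 + 9*3 + 9*8)))/((3 - 1/22) - 123) = (364 + (-202 - (27 + 27 + 72)))/((3 - 1*1/22) - 123) = (364 + (-202 - 1*126))/((3 - 1/22) - 123) = (364 + (-202 - 126))/(65/22 - 123) = (364 - 328)/(-2641/22) = 36*(-22/2641) = -792/2641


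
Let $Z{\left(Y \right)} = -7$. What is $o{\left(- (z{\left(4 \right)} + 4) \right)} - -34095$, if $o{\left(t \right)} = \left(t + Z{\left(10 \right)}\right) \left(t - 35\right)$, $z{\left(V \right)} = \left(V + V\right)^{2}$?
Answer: $41820$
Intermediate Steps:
$z{\left(V \right)} = 4 V^{2}$ ($z{\left(V \right)} = \left(2 V\right)^{2} = 4 V^{2}$)
$o{\left(t \right)} = \left(-35 + t\right) \left(-7 + t\right)$ ($o{\left(t \right)} = \left(t - 7\right) \left(t - 35\right) = \left(-7 + t\right) \left(-35 + t\right) = \left(-35 + t\right) \left(-7 + t\right)$)
$o{\left(- (z{\left(4 \right)} + 4) \right)} - -34095 = \left(245 + \left(- (4 \cdot 4^{2} + 4)\right)^{2} - 42 \left(- (4 \cdot 4^{2} + 4)\right)\right) - -34095 = \left(245 + \left(- (4 \cdot 16 + 4)\right)^{2} - 42 \left(- (4 \cdot 16 + 4)\right)\right) + 34095 = \left(245 + \left(- (64 + 4)\right)^{2} - 42 \left(- (64 + 4)\right)\right) + 34095 = \left(245 + \left(\left(-1\right) 68\right)^{2} - 42 \left(\left(-1\right) 68\right)\right) + 34095 = \left(245 + \left(-68\right)^{2} - -2856\right) + 34095 = \left(245 + 4624 + 2856\right) + 34095 = 7725 + 34095 = 41820$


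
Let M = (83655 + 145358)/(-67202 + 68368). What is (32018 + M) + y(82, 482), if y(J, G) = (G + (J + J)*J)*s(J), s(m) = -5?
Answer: -823583/22 ≈ -37436.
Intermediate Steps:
y(J, G) = -10*J² - 5*G (y(J, G) = (G + (J + J)*J)*(-5) = (G + (2*J)*J)*(-5) = (G + 2*J²)*(-5) = -10*J² - 5*G)
M = 4321/22 (M = 229013/1166 = 229013*(1/1166) = 4321/22 ≈ 196.41)
(32018 + M) + y(82, 482) = (32018 + 4321/22) + (-10*82² - 5*482) = 708717/22 + (-10*6724 - 2410) = 708717/22 + (-67240 - 2410) = 708717/22 - 69650 = -823583/22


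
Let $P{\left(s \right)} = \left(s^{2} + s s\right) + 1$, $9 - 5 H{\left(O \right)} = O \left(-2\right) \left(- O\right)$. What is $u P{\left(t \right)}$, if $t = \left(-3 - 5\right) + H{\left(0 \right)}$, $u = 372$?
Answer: $\frac{724284}{25} \approx 28971.0$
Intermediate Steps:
$H{\left(O \right)} = \frac{9}{5} - \frac{2 O^{2}}{5}$ ($H{\left(O \right)} = \frac{9}{5} - \frac{O \left(-2\right) \left(- O\right)}{5} = \frac{9}{5} - \frac{- 2 O \left(- O\right)}{5} = \frac{9}{5} - \frac{2 O^{2}}{5}$)
$t = - \frac{31}{5}$ ($t = \left(-3 - 5\right) + \left(\frac{9}{5} - \frac{2 \cdot 0^{2}}{5}\right) = -8 + \left(\frac{9}{5} - 0\right) = -8 + \left(\frac{9}{5} + 0\right) = -8 + \frac{9}{5} = - \frac{31}{5} \approx -6.2$)
$P{\left(s \right)} = 1 + 2 s^{2}$ ($P{\left(s \right)} = \left(s^{2} + s^{2}\right) + 1 = 2 s^{2} + 1 = 1 + 2 s^{2}$)
$u P{\left(t \right)} = 372 \left(1 + 2 \left(- \frac{31}{5}\right)^{2}\right) = 372 \left(1 + 2 \cdot \frac{961}{25}\right) = 372 \left(1 + \frac{1922}{25}\right) = 372 \cdot \frac{1947}{25} = \frac{724284}{25}$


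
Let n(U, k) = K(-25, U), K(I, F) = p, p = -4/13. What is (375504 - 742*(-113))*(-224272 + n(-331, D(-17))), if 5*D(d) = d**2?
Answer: -1339253299000/13 ≈ -1.0302e+11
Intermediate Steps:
p = -4/13 (p = -4*1/13 = -4/13 ≈ -0.30769)
D(d) = d**2/5
K(I, F) = -4/13
n(U, k) = -4/13
(375504 - 742*(-113))*(-224272 + n(-331, D(-17))) = (375504 - 742*(-113))*(-224272 - 4/13) = (375504 + 83846)*(-2915540/13) = 459350*(-2915540/13) = -1339253299000/13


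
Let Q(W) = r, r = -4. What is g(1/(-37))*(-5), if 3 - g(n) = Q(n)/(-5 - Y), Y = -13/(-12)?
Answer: -855/73 ≈ -11.712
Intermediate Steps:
Q(W) = -4
Y = 13/12 (Y = -13*(-1/12) = 13/12 ≈ 1.0833)
g(n) = 171/73 (g(n) = 3 - (-4)/(-5 - 1*13/12) = 3 - (-4)/(-5 - 13/12) = 3 - (-4)/(-73/12) = 3 - (-4)*(-12)/73 = 3 - 1*48/73 = 3 - 48/73 = 171/73)
g(1/(-37))*(-5) = (171/73)*(-5) = -855/73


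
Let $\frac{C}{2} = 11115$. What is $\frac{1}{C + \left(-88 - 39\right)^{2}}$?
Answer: $\frac{1}{38359} \approx 2.6069 \cdot 10^{-5}$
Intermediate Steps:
$C = 22230$ ($C = 2 \cdot 11115 = 22230$)
$\frac{1}{C + \left(-88 - 39\right)^{2}} = \frac{1}{22230 + \left(-88 - 39\right)^{2}} = \frac{1}{22230 + \left(-127\right)^{2}} = \frac{1}{22230 + 16129} = \frac{1}{38359}$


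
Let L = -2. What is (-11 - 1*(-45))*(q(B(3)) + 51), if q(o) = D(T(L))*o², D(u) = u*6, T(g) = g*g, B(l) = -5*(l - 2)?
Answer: 22134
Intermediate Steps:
B(l) = 10 - 5*l (B(l) = -5*(-2 + l) = 10 - 5*l)
T(g) = g²
D(u) = 6*u
q(o) = 24*o² (q(o) = (6*(-2)²)*o² = (6*4)*o² = 24*o²)
(-11 - 1*(-45))*(q(B(3)) + 51) = (-11 - 1*(-45))*(24*(10 - 5*3)² + 51) = (-11 + 45)*(24*(10 - 15)² + 51) = 34*(24*(-5)² + 51) = 34*(24*25 + 51) = 34*(600 + 51) = 34*651 = 22134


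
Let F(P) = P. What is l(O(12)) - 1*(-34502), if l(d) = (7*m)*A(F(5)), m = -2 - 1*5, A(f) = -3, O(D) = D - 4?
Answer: 34649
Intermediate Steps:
O(D) = -4 + D
m = -7 (m = -2 - 5 = -7)
l(d) = 147 (l(d) = (7*(-7))*(-3) = -49*(-3) = 147)
l(O(12)) - 1*(-34502) = 147 - 1*(-34502) = 147 + 34502 = 34649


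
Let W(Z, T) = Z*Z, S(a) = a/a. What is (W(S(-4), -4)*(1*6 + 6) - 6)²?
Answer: 36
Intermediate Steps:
S(a) = 1
W(Z, T) = Z²
(W(S(-4), -4)*(1*6 + 6) - 6)² = (1²*(1*6 + 6) - 6)² = (1*(6 + 6) - 6)² = (1*12 - 6)² = (12 - 6)² = 6² = 36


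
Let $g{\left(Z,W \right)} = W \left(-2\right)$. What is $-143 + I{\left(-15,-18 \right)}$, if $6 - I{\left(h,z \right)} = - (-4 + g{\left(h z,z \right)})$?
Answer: $-105$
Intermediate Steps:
$g{\left(Z,W \right)} = - 2 W$
$I{\left(h,z \right)} = 2 - 2 z$ ($I{\left(h,z \right)} = 6 - - (-4 - 2 z) = 6 - \left(4 + 2 z\right) = 2 - 2 z$)
$-143 + I{\left(-15,-18 \right)} = -143 + \left(2 - -36\right) = -143 + \left(2 + 36\right) = -143 + 38 = -105$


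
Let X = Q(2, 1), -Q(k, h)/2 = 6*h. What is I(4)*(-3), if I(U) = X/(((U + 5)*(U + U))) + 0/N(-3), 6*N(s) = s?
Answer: ½ ≈ 0.50000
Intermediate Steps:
N(s) = s/6
Q(k, h) = -12*h
X = -12 (X = -12*1 = -12)
I(U) = -6/(U*(5 + U)) (I(U) = -12*1/((U + 5)*(U + U)) + 0/(((⅙)*(-3))) = -12*1/(2*U*(5 + U)) + 0/(-½) = -12*1/(2*U*(5 + U)) + 0*(-2) = -6/(U*(5 + U)) + 0 = -6/(U*(5 + U)))
I(4)*(-3) = -6/(4*(5 + 4))*(-3) = -6*¼/9*(-3) = -6*¼*⅑*(-3) = -⅙*(-3) = ½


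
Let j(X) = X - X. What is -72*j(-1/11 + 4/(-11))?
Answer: 0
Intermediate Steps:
j(X) = 0
-72*j(-1/11 + 4/(-11)) = -72*0 = 0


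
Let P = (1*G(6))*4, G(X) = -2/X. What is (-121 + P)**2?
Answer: 134689/9 ≈ 14965.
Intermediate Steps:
P = -4/3 (P = (1*(-2/6))*4 = (1*(-2*1/6))*4 = (1*(-1/3))*4 = -1/3*4 = -4/3 ≈ -1.3333)
(-121 + P)**2 = (-121 - 4/3)**2 = (-367/3)**2 = 134689/9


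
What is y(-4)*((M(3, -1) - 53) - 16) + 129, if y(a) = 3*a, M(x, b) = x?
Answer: 921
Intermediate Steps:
y(-4)*((M(3, -1) - 53) - 16) + 129 = (3*(-4))*((3 - 53) - 16) + 129 = -12*(-50 - 16) + 129 = -12*(-66) + 129 = 792 + 129 = 921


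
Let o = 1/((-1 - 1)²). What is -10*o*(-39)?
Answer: 195/2 ≈ 97.500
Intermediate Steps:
o = ¼ (o = 1/((-2)²) = 1/4 = ¼ ≈ 0.25000)
-10*o*(-39) = -10*¼*(-39) = -5/2*(-39) = 195/2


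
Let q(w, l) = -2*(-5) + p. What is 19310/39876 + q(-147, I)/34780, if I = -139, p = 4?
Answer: 42010004/86680455 ≈ 0.48465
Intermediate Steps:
q(w, l) = 14 (q(w, l) = -2*(-5) + 4 = 10 + 4 = 14)
19310/39876 + q(-147, I)/34780 = 19310/39876 + 14/34780 = 19310*(1/39876) + 14*(1/34780) = 9655/19938 + 7/17390 = 42010004/86680455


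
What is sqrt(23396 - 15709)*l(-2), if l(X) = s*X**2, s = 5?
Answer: 20*sqrt(7687) ≈ 1753.5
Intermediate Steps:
l(X) = 5*X**2
sqrt(23396 - 15709)*l(-2) = sqrt(23396 - 15709)*(5*(-2)**2) = sqrt(7687)*(5*4) = sqrt(7687)*20 = 20*sqrt(7687)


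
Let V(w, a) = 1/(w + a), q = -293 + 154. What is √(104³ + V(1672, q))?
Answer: √2643530514429/1533 ≈ 1060.6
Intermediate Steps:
q = -139
V(w, a) = 1/(a + w)
√(104³ + V(1672, q)) = √(104³ + 1/(-139 + 1672)) = √(1124864 + 1/1533) = √(1724416513/1533) = √2643530514429/1533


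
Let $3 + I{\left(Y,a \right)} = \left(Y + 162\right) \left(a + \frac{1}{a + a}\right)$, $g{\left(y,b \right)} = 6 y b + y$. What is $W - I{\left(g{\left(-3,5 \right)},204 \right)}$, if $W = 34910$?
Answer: $\frac{2833809}{136} \approx 20837.0$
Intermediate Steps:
$g{\left(y,b \right)} = y + 6 b y$ ($g{\left(y,b \right)} = 6 b y + y = y + 6 b y$)
$I{\left(Y,a \right)} = -3 + \left(162 + Y\right) \left(a + \frac{1}{2 a}\right)$ ($I{\left(Y,a \right)} = -3 + \left(Y + 162\right) \left(a + \frac{1}{a + a}\right) = -3 + \left(162 + Y\right) \left(a + \frac{1}{2 a}\right)$)
$W - I{\left(g{\left(-3,5 \right)},204 \right)} = 34910 - \frac{81 + \frac{\left(-3\right) \left(1 + 6 \cdot 5\right)}{2} + 204 \left(-3 + 162 \cdot 204 + - 3 \left(1 + 6 \cdot 5\right) 204\right)}{204} = 34910 - \frac{81 + \frac{\left(-3\right) \left(1 + 30\right)}{2} + 204 \left(-3 + 33048 + - 3 \left(1 + 30\right) 204\right)}{204} = 34910 - \frac{81 + \frac{\left(-3\right) 31}{2} + 204 \left(-3 + 33048 + \left(-3\right) 31 \cdot 204\right)}{204} = 34910 - \frac{81 + \frac{1}{2} \left(-93\right) + 204 \left(-3 + 33048 - 18972\right)}{204} = 34910 - \frac{81 - \frac{93}{2} + 204 \left(-3 + 33048 - 18972\right)}{204} = 34910 - \frac{81 - \frac{93}{2} + 204 \cdot 14073}{204} = 34910 - \frac{81 - \frac{93}{2} + 2870892}{204} = 34910 - \frac{1}{204} \cdot \frac{5741853}{2} = 34910 - \frac{1913951}{136} = \frac{2833809}{136}$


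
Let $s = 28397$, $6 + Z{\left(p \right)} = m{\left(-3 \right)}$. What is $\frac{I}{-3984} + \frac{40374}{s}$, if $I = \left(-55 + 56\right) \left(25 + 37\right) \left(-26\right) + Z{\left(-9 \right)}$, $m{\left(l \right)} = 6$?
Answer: $\frac{51656495}{28283412} \approx 1.8264$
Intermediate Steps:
$Z{\left(p \right)} = 0$ ($Z{\left(p \right)} = -6 + 6 = 0$)
$I = -1612$ ($I = \left(-55 + 56\right) \left(25 + 37\right) \left(-26\right) + 0 = 1 \cdot 62 \left(-26\right) + 0 = 62 \left(-26\right) + 0 = -1612 + 0 = -1612$)
$\frac{I}{-3984} + \frac{40374}{s} = - \frac{1612}{-3984} + \frac{40374}{28397} = \left(-1612\right) \left(- \frac{1}{3984}\right) + 40374 \cdot \frac{1}{28397} = \frac{403}{996} + \frac{40374}{28397} = \frac{51656495}{28283412}$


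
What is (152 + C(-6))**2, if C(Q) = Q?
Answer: 21316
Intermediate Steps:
(152 + C(-6))**2 = (152 - 6)**2 = 146**2 = 21316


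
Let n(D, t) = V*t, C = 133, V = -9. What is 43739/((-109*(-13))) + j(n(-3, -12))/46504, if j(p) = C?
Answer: 2034226917/65896168 ≈ 30.870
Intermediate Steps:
n(D, t) = -9*t
j(p) = 133
43739/((-109*(-13))) + j(n(-3, -12))/46504 = 43739/((-109*(-13))) + 133/46504 = 43739/1417 + 133*(1/46504) = 43739*(1/1417) + 133/46504 = 43739/1417 + 133/46504 = 2034226917/65896168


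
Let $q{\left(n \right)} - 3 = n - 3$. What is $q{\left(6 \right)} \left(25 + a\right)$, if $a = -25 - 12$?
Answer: $-72$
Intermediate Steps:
$a = -37$
$q{\left(n \right)} = n$ ($q{\left(n \right)} = 3 + \left(n - 3\right) = 3 + \left(-3 + n\right) = n$)
$q{\left(6 \right)} \left(25 + a\right) = 6 \left(25 - 37\right) = 6 \left(-12\right) = -72$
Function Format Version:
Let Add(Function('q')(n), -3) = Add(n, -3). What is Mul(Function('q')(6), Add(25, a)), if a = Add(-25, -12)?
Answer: -72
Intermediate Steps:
a = -37
Function('q')(n) = n (Function('q')(n) = Add(3, Add(n, -3)) = Add(3, Add(-3, n)) = n)
Mul(Function('q')(6), Add(25, a)) = Mul(6, Add(25, -37)) = Mul(6, -12) = -72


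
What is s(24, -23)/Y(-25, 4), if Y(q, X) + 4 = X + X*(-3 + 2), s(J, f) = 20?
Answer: -5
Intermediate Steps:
Y(q, X) = -4 (Y(q, X) = -4 + (X + X*(-3 + 2)) = -4 + (X + X*(-1)) = -4 + (X - X) = -4 + 0 = -4)
s(24, -23)/Y(-25, 4) = 20/(-4) = 20*(-1/4) = -5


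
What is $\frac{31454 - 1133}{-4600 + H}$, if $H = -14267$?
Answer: $- \frac{10107}{6289} \approx -1.6071$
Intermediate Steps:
$\frac{31454 - 1133}{-4600 + H} = \frac{31454 - 1133}{-4600 - 14267} = \frac{30321}{-18867} = 30321 \left(- \frac{1}{18867}\right) = - \frac{10107}{6289}$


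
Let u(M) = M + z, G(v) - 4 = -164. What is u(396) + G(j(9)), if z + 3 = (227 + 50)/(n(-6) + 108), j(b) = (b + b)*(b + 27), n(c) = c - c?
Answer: 25441/108 ≈ 235.56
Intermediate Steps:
n(c) = 0
j(b) = 2*b*(27 + b) (j(b) = (2*b)*(27 + b) = 2*b*(27 + b))
G(v) = -160 (G(v) = 4 - 164 = -160)
z = -47/108 (z = -3 + (227 + 50)/(0 + 108) = -3 + 277/108 = -47/108 ≈ -0.43518)
u(M) = -47/108 + M (u(M) = M - 47/108 = -47/108 + M)
u(396) + G(j(9)) = (-47/108 + 396) - 160 = 42721/108 - 160 = 25441/108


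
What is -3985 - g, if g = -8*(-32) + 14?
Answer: -4255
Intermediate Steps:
g = 270 (g = 256 + 14 = 270)
-3985 - g = -3985 - 1*270 = -3985 - 270 = -4255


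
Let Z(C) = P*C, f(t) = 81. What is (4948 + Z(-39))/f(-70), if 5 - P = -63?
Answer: 2296/81 ≈ 28.346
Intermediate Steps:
P = 68 (P = 5 - 1*(-63) = 5 + 63 = 68)
Z(C) = 68*C
(4948 + Z(-39))/f(-70) = (4948 + 68*(-39))/81 = (4948 - 2652)*(1/81) = 2296*(1/81) = 2296/81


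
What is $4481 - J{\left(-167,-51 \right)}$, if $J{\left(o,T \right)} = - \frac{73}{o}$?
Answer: $\frac{748254}{167} \approx 4480.6$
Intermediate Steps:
$4481 - J{\left(-167,-51 \right)} = 4481 - - \frac{73}{-167} = 4481 - \left(-73\right) \left(- \frac{1}{167}\right) = 4481 - \frac{73}{167} = \frac{748254}{167}$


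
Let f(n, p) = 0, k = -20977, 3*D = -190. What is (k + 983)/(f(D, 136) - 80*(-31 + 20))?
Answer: -9997/440 ≈ -22.720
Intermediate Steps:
D = -190/3 (D = (⅓)*(-190) = -190/3 ≈ -63.333)
(k + 983)/(f(D, 136) - 80*(-31 + 20)) = (-20977 + 983)/(0 - 80*(-31 + 20)) = -19994/(0 - 80*(-11)) = -19994/(0 + 880) = -19994/880 = -19994*1/880 = -9997/440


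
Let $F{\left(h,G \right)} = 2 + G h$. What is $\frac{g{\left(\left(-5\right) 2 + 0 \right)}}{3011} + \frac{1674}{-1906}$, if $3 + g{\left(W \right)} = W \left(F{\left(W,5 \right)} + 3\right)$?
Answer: $- \frac{2094216}{2869483} \approx -0.72982$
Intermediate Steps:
$g{\left(W \right)} = -3 + W \left(5 + 5 W\right)$ ($g{\left(W \right)} = -3 + W \left(\left(2 + 5 W\right) + 3\right) = -3 + W \left(5 + 5 W\right)$)
$\frac{g{\left(\left(-5\right) 2 + 0 \right)}}{3011} + \frac{1674}{-1906} = \frac{-3 + 5 \left(\left(-5\right) 2 + 0\right) + 5 \left(\left(-5\right) 2 + 0\right)^{2}}{3011} + \frac{1674}{-1906} = \left(-3 + 5 \left(-10 + 0\right) + 5 \left(-10 + 0\right)^{2}\right) \frac{1}{3011} + 1674 \left(- \frac{1}{1906}\right) = \left(-3 + 5 \left(-10\right) + 5 \left(-10\right)^{2}\right) \frac{1}{3011} - \frac{837}{953} = \left(-3 - 50 + 5 \cdot 100\right) \frac{1}{3011} - \frac{837}{953} = \left(-3 - 50 + 500\right) \frac{1}{3011} - \frac{837}{953} = 447 \cdot \frac{1}{3011} - \frac{837}{953} = \frac{447}{3011} - \frac{837}{953} = - \frac{2094216}{2869483}$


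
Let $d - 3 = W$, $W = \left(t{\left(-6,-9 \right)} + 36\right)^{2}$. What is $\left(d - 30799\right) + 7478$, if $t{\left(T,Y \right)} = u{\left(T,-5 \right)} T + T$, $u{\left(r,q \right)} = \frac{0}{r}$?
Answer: $-22418$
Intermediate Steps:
$u{\left(r,q \right)} = 0$
$t{\left(T,Y \right)} = T$ ($t{\left(T,Y \right)} = 0 T + T = 0 + T = T$)
$W = 900$ ($W = \left(-6 + 36\right)^{2} = 30^{2} = 900$)
$d = 903$ ($d = 3 + 900 = 903$)
$\left(d - 30799\right) + 7478 = \left(903 - 30799\right) + 7478 = -29896 + 7478 = -22418$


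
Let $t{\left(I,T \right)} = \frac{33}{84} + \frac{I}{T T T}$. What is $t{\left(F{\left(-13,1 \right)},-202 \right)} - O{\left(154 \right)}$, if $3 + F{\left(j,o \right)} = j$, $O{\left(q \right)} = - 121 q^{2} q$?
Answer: $\frac{12748811091293399}{28848428} \approx 4.4192 \cdot 10^{8}$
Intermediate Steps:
$O{\left(q \right)} = - 121 q^{3}$
$F{\left(j,o \right)} = -3 + j$
$t{\left(I,T \right)} = \frac{11}{28} + \frac{I}{T^{3}}$ ($t{\left(I,T \right)} = 33 \cdot \frac{1}{84} + \frac{I}{T^{2} T} = \frac{11}{28} + \frac{I}{T^{3}}$)
$t{\left(F{\left(-13,1 \right)},-202 \right)} - O{\left(154 \right)} = \left(\frac{11}{28} + \frac{-3 - 13}{-8242408}\right) - - 121 \cdot 154^{3} = \left(\frac{11}{28} - - \frac{2}{1030301}\right) - \left(-121\right) 3652264 = \left(\frac{11}{28} + \frac{2}{1030301}\right) - -441923944 = \frac{11333367}{28848428} + 441923944 = \frac{12748811091293399}{28848428}$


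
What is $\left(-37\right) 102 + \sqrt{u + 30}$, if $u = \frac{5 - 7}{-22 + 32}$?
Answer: $-3774 + \frac{\sqrt{745}}{5} \approx -3768.5$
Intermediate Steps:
$u = - \frac{1}{5}$ ($u = - \frac{2}{10} = \left(-2\right) \frac{1}{10} = - \frac{1}{5} \approx -0.2$)
$\left(-37\right) 102 + \sqrt{u + 30} = \left(-37\right) 102 + \sqrt{- \frac{1}{5} + 30} = -3774 + \sqrt{\frac{149}{5}} = -3774 + \frac{\sqrt{745}}{5}$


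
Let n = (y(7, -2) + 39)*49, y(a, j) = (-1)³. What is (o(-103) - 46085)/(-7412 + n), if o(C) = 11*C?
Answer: 23609/2775 ≈ 8.5078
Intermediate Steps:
y(a, j) = -1
n = 1862 (n = (-1 + 39)*49 = 38*49 = 1862)
(o(-103) - 46085)/(-7412 + n) = (11*(-103) - 46085)/(-7412 + 1862) = (-1133 - 46085)/(-5550) = -47218*(-1/5550) = 23609/2775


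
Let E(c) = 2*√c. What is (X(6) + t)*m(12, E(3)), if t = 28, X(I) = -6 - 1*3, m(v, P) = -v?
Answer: -228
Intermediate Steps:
X(I) = -9 (X(I) = -6 - 3 = -9)
(X(6) + t)*m(12, E(3)) = (-9 + 28)*(-1*12) = 19*(-12) = -228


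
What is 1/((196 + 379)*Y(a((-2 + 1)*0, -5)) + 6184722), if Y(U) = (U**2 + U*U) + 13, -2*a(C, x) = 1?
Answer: 2/12384969 ≈ 1.6149e-7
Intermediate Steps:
a(C, x) = -1/2 (a(C, x) = -1/2*1 = -1/2)
Y(U) = 13 + 2*U**2 (Y(U) = (U**2 + U**2) + 13 = 2*U**2 + 13 = 13 + 2*U**2)
1/((196 + 379)*Y(a((-2 + 1)*0, -5)) + 6184722) = 1/((196 + 379)*(13 + 2*(-1/2)**2) + 6184722) = 1/(575*(13 + 2*(1/4)) + 6184722) = 1/(575*(13 + 1/2) + 6184722) = 1/(575*(27/2) + 6184722) = 1/(15525/2 + 6184722) = 1/(12384969/2) = 2/12384969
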